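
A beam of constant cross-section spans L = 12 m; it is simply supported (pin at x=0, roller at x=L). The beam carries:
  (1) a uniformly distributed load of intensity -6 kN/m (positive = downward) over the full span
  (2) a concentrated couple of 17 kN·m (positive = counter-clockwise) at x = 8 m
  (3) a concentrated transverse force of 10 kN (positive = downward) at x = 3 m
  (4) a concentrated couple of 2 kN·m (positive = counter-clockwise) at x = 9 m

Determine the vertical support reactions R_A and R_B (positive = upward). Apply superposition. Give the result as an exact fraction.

Load 1 — uniform load w=-6 kN/m over full span:
  R_A = wL/2 = (-6)·12/2 = -36 kN
  R_B = wL/2 = (-6)·12/2 = -36 kN
Load 2 — applied couple M₀=17 kN·m at a=8 m (b=L-a=4):
  R_A = M₀/L = 17/12 kN
  R_B = -M₀/L = -17/12 kN
Load 3 — point force P=10 kN at a=3 m (b=L-a=9):
  R_A = Pb/L = 10·9/12 = 15/2 kN
  R_B = Pa/L = 10·3/12 = 5/2 kN
Load 4 — applied couple M₀=2 kN·m at a=9 m (b=L-a=3):
  R_A = M₀/L = 2/12 = 1/6 kN
  R_B = -M₀/L = -2/12 = -1/6 kN
Superposition: R_A = -323/12 kN, R_B = -421/12 kN

R_A = -323/12 kN, R_B = -421/12 kN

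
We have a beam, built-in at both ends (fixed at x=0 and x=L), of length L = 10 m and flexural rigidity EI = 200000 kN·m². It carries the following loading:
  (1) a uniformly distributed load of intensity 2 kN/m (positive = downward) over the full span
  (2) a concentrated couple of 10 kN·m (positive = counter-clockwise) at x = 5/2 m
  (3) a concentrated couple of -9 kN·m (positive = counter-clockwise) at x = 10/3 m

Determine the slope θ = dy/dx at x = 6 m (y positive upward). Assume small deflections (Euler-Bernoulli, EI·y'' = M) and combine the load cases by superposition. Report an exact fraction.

θ(6) = 69/2000000 rad

Load 1 — uniform load w=2 kN/m over full span:
  θ_1 = -wx(L-x)(L-2x)/(12EI) = -2·6·(10-6)·(10-2·6)/(12·200000) = 1/25000 rad
Load 2 — applied couple M₀=10 kN·m at a=5/2 m (b=L-a=15/2):
  θ_2 = (R_Ax²/2 - M_Ax - M₀(x-a))/EI  [x>a] with R_A=9/8, M_A=-15/8 = ((9/8)·6²/2 - (-15/8)·6 - 10·(6-(5/2)))/200000 = -7/400000 rad
Load 3 — applied couple M₀=-9 kN·m at a=10/3 m (b=L-a=20/3):
  θ_3 = (R_Ax²/2 - M_Ax - M₀(x-a))/EI  [x>a] with R_A=-6/5, M_A=0 = ((-6/5)·6²/2 - 0·6 - (-9)·(6-(10/3)))/200000 = 3/250000 rad
Superposition: θ = Σ θ_i = 69/2000000 rad ≈ 0.000034 rad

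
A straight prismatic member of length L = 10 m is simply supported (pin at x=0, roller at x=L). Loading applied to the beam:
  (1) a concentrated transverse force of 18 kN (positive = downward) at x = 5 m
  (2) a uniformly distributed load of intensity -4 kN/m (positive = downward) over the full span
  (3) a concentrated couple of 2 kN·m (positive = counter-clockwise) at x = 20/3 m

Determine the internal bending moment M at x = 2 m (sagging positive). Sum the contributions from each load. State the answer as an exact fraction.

M(2) = -68/5 kN·m

Load 1 — point force P=18 kN at a=5 m (b=L-a=5):
  M_1 = Pbx/L  [x≤a] = 18·5·2/10 = 18 kN·m
Load 2 — uniform load w=-4 kN/m over full span:
  M_2 = wx(L-x)/2 = (-4)·2·(10-2)/2 = -32 kN·m
Load 3 — applied couple M₀=2 kN·m at a=20/3 m (b=L-a=10/3):
  M_3 = M₀x/L  [x≤a] = 2·2/10 = 2/5 kN·m
Superposition: M = Σ M_i = -68/5 kN·m ≈ -13.600000 kN·m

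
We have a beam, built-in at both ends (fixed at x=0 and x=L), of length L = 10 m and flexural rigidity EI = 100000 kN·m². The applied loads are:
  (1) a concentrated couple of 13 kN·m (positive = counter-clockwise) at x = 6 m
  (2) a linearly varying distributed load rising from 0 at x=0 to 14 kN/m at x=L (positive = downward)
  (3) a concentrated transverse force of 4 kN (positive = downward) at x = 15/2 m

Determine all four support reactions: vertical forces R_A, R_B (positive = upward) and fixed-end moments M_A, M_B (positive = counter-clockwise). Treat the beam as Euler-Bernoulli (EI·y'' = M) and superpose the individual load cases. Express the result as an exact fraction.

R_A = 23497/1000 kN, M_A = 31621/600 kN·m, R_B = 50503/1000 kN, M_B = -14813/200 kN·m

Load 1 — applied couple M₀=13 kN·m at a=6 m (b=L-a=4):
  R_A = 6M₀ab/L³ = 6·13·6·4/10³ = 234/125 kN
  M_A = M₀b(2a-b)/L² = 13·4·(2·6-4)/10² = 104/25 kN·m
  R_B = -6M₀ab/L³ = -6·13·6·4/10³ = -234/125 kN
  M_B = M₀a(2b-a)/L² = 13·6·(2·4-6)/10² = 39/25 kN·m
Load 2 — triangular load w₀=14 kN/m (0→w₀ over full span):
  R_A = 3w₀L/20 = 3·14·10/20 = 21 kN
  M_A = w₀L²/30 = 14·10²/30 = 140/3 kN·m
  R_B = 7w₀L/20 = 7·14·10/20 = 49 kN
  M_B = -w₀L²/20 = -14·10²/20 = -70 kN·m
Load 3 — point force P=4 kN at a=15/2 m (b=L-a=5/2):
  R_A = Pb²(3a+b)/L³ = 4·(5/2)²·(3·(15/2)+(5/2))/10³ = 5/8 kN
  M_A = Pab²/L² = 4·(15/2)·(5/2)²/10² = 15/8 kN·m
  R_B = Pa²(a+3b)/L³ = 4·(15/2)²·((15/2)+3·(5/2))/10³ = 27/8 kN
  M_B = -Pa²b/L² = -4·(15/2)²·(5/2)/10² = -45/8 kN·m
Superposition: R_A = 23497/1000 kN, M_A = 31621/600 kN·m, R_B = 50503/1000 kN, M_B = -14813/200 kN·m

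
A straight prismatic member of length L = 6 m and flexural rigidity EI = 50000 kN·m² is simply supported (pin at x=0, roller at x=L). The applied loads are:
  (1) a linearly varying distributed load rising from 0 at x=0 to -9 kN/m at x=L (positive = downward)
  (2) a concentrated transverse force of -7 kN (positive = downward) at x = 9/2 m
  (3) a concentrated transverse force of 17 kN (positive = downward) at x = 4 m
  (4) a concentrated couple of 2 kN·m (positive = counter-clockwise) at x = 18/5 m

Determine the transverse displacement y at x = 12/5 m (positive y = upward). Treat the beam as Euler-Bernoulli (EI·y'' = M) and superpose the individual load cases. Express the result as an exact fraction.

Load 1 — triangular load w₀=-9 kN/m (0→w₀ over full span):
  y_1 = -w₀x(7L⁴-10L²x²+3x⁴)/(360LEI) = -(-9)·(12/5)·(7·6⁴-10·6²·(12/5)²+3·(12/5)⁴)/(360·6·50000) = 277263/195312500 m
Load 2 — point force P=-7 kN at a=9/2 m (b=L-a=3/2):
  y_2 = -Pbx(L²-b²-x²)/(6LEI)  [x≤a] = -(-7)·(3/2)·(12/5)·(6²-(3/2)²-(12/5)²)/(6·6·50000) = 19593/50000000 m
Load 3 — point force P=17 kN at a=4 m (b=L-a=2):
  y_3 = -Pbx(L²-b²-x²)/(6LEI)  [x≤a] = -17·2·(12/5)·(6²-2²-(12/5)²)/(6·6·50000) = -1394/1171875 m
Load 4 — applied couple M₀=2 kN·m at a=18/5 m (b=L-a=12/5):
  y_4 = (M₀x³/(6L)+C₁x)/EI  [x≤a] with C₁=M₀(3b²-L²)/(6L)=-26/25 = (2·(12/5)³/(6·6)+(-26/25)·(12/5))/50000 = -27/781250 m
Superposition: y = Σ y_i = 11012623/18750000000 m ≈ 0.000587 m

y(12/5) = 11012623/18750000000 m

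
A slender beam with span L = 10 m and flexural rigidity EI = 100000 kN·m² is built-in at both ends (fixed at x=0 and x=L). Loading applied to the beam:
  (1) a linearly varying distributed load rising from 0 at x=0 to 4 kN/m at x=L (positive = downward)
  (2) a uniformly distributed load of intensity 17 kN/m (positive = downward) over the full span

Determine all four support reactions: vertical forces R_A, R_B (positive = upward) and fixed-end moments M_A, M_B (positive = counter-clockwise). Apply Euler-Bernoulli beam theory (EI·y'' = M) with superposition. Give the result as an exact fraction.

Load 1 — triangular load w₀=4 kN/m (0→w₀ over full span):
  R_A = 3w₀L/20 = 3·4·10/20 = 6 kN
  M_A = w₀L²/30 = 4·10²/30 = 40/3 kN·m
  R_B = 7w₀L/20 = 7·4·10/20 = 14 kN
  M_B = -w₀L²/20 = -4·10²/20 = -20 kN·m
Load 2 — uniform load w=17 kN/m over full span:
  R_A = wL/2 = 17·10/2 = 85 kN
  M_A = wL²/12 = 17·10²/12 = 425/3 kN·m
  R_B = wL/2 = 17·10/2 = 85 kN
  M_B = -wL²/12 = -17·10²/12 = -425/3 kN·m
Superposition: R_A = 91 kN, M_A = 155 kN·m, R_B = 99 kN, M_B = -485/3 kN·m

R_A = 91 kN, M_A = 155 kN·m, R_B = 99 kN, M_B = -485/3 kN·m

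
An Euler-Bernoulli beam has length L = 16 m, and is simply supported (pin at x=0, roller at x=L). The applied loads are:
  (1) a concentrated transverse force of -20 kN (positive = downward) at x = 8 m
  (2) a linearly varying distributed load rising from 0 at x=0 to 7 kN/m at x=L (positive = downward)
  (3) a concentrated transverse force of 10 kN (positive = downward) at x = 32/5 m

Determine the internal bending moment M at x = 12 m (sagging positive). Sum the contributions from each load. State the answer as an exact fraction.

M(12) = 74 kN·m

Load 1 — point force P=-20 kN at a=8 m (b=L-a=8):
  M_1 = Pa(L-x)/L  [x>a] = (-20)·8·(16-12)/16 = -40 kN·m
Load 2 — triangular load w₀=7 kN/m (0→w₀ over full span):
  M_2 = w₀Lx/6 - w₀x³/(6L) = 7·16·12/6 - 7·12³/(6·16) = 98 kN·m
Load 3 — point force P=10 kN at a=32/5 m (b=L-a=48/5):
  M_3 = Pa(L-x)/L  [x>a] = 10·(32/5)·(16-12)/16 = 16 kN·m
Superposition: M = Σ M_i = 74 kN·m ≈ 74.000000 kN·m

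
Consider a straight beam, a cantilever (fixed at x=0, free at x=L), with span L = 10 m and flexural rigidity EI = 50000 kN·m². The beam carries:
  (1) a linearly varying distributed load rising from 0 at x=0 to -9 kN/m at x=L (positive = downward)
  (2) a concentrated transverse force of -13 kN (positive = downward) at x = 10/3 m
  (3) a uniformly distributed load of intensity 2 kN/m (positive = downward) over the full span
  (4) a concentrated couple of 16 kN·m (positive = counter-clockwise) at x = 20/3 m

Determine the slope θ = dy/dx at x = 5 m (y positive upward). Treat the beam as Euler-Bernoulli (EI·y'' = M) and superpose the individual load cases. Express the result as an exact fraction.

θ(5) = 23659/1440000 rad

Load 1 — triangular load w₀=-9 kN/m (0→w₀ over full span):
  θ_1 = (w₀Lx²/4-w₀L²x/3-w₀x⁴/(24L))/EI = ((-9)·10·5²/4-(-9)·10²·5/3-(-9)·5⁴/(24·10))/50000 = 123/6400 rad
Load 2 — point force P=-13 kN at a=10/3 m (b=L-a=20/3):
  θ_2 = -Pa²/(2EI)  [x>a] = -(-13)·(10/3)²/(2·50000) = 13/9000 rad
Load 3 — uniform load w=2 kN/m over full span:
  θ_3 = -wx(x²-3Lx+3L²)/(6EI) = -2·5·(5²-3·10·5+3·10²)/(6·50000) = -7/1200 rad
Load 4 — applied couple M₀=16 kN·m at a=20/3 m (b=L-a=10/3):
  θ_4 = M₀x/EI  [x≤a] = 16·5/50000 = 1/625 rad
Superposition: θ = Σ θ_i = 23659/1440000 rad ≈ 0.016430 rad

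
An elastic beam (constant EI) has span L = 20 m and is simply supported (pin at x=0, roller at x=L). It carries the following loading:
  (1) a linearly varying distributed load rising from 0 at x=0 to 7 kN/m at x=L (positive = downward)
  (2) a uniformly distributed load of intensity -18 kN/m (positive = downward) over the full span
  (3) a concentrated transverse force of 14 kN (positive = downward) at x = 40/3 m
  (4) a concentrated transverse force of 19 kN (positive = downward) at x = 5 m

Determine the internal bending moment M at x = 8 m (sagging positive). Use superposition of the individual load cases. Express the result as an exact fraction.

Load 1 — triangular load w₀=7 kN/m (0→w₀ over full span):
  M_1 = w₀Lx/6 - w₀x³/(6L) = 7·20·8/6 - 7·8³/(6·20) = 784/5 kN·m
Load 2 — uniform load w=-18 kN/m over full span:
  M_2 = wx(L-x)/2 = (-18)·8·(20-8)/2 = -864 kN·m
Load 3 — point force P=14 kN at a=40/3 m (b=L-a=20/3):
  M_3 = Pbx/L  [x≤a] = 14·(20/3)·8/20 = 112/3 kN·m
Load 4 — point force P=19 kN at a=5 m (b=L-a=15):
  M_4 = Pa(L-x)/L  [x>a] = 19·5·(20-8)/20 = 57 kN·m
Superposition: M = Σ M_i = -9193/15 kN·m ≈ -612.866667 kN·m

M(8) = -9193/15 kN·m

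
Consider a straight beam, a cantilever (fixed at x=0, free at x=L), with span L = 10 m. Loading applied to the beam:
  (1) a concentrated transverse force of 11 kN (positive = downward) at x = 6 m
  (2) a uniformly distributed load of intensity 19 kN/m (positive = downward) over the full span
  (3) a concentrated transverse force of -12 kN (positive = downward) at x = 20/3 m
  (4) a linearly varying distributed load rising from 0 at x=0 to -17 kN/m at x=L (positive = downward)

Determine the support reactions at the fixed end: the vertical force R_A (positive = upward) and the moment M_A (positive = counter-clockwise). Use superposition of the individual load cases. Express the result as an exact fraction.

R_A = 104 kN, M_A = 1108/3 kN·m

Load 1 — point force P=11 kN at a=6 m (b=L-a=4):
  R_A = P = 11 kN
  M_A = Pa = 11·6 = 66 kN·m
Load 2 — uniform load w=19 kN/m over full span:
  R_A = wL = 19·10 = 190 kN
  M_A = wL²/2 = 19·10²/2 = 950 kN·m
Load 3 — point force P=-12 kN at a=20/3 m (b=L-a=10/3):
  R_A = P = (-12) = -12 kN
  M_A = Pa = (-12)·(20/3) = -80 kN·m
Load 4 — triangular load w₀=-17 kN/m (0→w₀ over full span):
  R_A = w₀L/2 = (-17)·10/2 = -85 kN
  M_A = w₀L²/3 = (-17)·10²/3 = -1700/3 kN·m
Superposition: R_A = 104 kN, M_A = 1108/3 kN·m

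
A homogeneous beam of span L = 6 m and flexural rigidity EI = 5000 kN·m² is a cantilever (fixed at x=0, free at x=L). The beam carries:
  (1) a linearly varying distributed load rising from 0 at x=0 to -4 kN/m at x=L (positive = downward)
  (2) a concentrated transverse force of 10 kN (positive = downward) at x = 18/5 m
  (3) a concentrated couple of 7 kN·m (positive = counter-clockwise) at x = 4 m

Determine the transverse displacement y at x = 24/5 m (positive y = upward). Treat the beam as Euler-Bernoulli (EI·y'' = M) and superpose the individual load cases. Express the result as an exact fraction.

Load 1 — triangular load w₀=-4 kN/m (0→w₀ over full span):
  y_1 = (w₀Lx³/12-w₀L²x²/6-w₀x⁵/(120L))/EI = ((-4)·6·(24/5)³/12-(-4)·6²·(24/5)²/6-(-4)·(24/5)⁵/(120·6))/5000 = 675648/9765625 m
Load 2 — point force P=10 kN at a=18/5 m (b=L-a=12/5):
  y_2 = -Pa²(3x-a)/(6EI)  [x>a] = -10·(18/5)²·(3·(24/5)-(18/5))/(6·5000) = -729/15625 m
Load 3 — applied couple M₀=7 kN·m at a=4 m (b=L-a=2):
  y_3 = M₀a(2x-a)/(2EI)  [x>a] = 7·4·(2·(24/5)-4)/(2·5000) = 49/3125 m
Superposition: y = Σ y_i = 373148/9765625 m ≈ 0.038210 m

y(24/5) = 373148/9765625 m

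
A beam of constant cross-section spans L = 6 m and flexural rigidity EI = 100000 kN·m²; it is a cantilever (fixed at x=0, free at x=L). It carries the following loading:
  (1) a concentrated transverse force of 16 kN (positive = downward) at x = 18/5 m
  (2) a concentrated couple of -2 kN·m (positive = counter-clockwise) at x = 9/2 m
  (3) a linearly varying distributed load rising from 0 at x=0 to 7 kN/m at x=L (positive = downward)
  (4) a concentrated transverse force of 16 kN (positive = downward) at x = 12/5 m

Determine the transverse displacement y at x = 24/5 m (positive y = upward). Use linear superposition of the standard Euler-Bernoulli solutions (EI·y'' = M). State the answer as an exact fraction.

Load 1 — point force P=16 kN at a=18/5 m (b=L-a=12/5):
  y_1 = -Pa²(3x-a)/(6EI)  [x>a] = -16·(18/5)²·(3·(24/5)-(18/5))/(6·100000) = -1458/390625 m
Load 2 — applied couple M₀=-2 kN·m at a=9/2 m (b=L-a=3/2):
  y_2 = M₀a(2x-a)/(2EI)  [x>a] = (-2)·(9/2)·(2·(24/5)-(9/2))/(2·100000) = -459/2000000 m
Load 3 — triangular load w₀=7 kN/m (0→w₀ over full span):
  y_3 = (w₀Lx³/12-w₀L²x²/6-w₀x⁵/(120L))/EI = (7·6·(24/5)³/12-7·6²·(24/5)²/6-7·(24/5)⁵/(120·6))/100000 = -295596/48828125 m
Load 4 — point force P=16 kN at a=12/5 m (b=L-a=18/5):
  y_4 = -Pa²(3x-a)/(6EI)  [x>a] = -16·(12/5)²·(3·(24/5)-(12/5))/(6·100000) = -144/78125 m
Superposition: y = Σ y_i = -74118663/6250000000 m ≈ -0.011859 m

y(24/5) = -74118663/6250000000 m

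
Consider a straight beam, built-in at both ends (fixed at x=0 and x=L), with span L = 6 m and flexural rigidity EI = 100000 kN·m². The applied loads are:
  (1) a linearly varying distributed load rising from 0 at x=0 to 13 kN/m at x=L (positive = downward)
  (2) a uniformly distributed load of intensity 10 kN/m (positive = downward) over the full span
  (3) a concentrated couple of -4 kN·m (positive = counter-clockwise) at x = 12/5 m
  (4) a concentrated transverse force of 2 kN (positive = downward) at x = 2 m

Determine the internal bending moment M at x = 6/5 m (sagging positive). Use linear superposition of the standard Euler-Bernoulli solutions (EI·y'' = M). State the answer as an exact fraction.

M(6/5) = -507/125 kN·m

Load 1 — triangular load w₀=13 kN/m (0→w₀ over full span):
  M_1 = 3w₀Lx/20 - w₀L²/30 - w₀x³/(6L) = 3·13·6·(6/5)/20 - 13·6²/30 - 13·(6/5)³/(6·6) = -273/125 kN·m
Load 2 — uniform load w=10 kN/m over full span:
  M_2 = wLx/2 - wL²/12 - wx²/2 = 10·6·(6/5)/2 - 10·6²/12 - 10·(6/5)²/2 = -6/5 kN·m
Load 3 — applied couple M₀=-4 kN·m at a=12/5 m (b=L-a=18/5):
  M_3 = R_Ax - M_A  [x≤a] with R_A=-24/25, M_A=-12/25 = (-24/25)·(6/5) - (-12/25) = -84/125 kN·m
Load 4 — point force P=2 kN at a=2 m (b=L-a=4):
  M_4 = Pb²(3a+b)x/L³ - Pab²/L²  [x≤a] = 2·4²·(3·2+4)·(6/5)/6³ - 2·2·4²/6² = 0 kN·m
Superposition: M = Σ M_i = -507/125 kN·m ≈ -4.056000 kN·m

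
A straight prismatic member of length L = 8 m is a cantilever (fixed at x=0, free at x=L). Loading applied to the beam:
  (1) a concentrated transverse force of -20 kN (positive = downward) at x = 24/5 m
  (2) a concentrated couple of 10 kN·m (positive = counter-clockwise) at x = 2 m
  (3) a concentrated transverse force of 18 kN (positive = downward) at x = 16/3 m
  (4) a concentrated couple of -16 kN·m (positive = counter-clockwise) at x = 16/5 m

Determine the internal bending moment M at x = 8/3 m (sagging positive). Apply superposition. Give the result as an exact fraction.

Load 1 — point force P=-20 kN at a=24/5 m (b=L-a=16/5):
  M_1 = -P(a-x)  [x≤a] = -(-20)·((24/5)-(8/3)) = 128/3 kN·m
Load 2 — applied couple M₀=10 kN·m at a=2 m (b=L-a=6):
  M_2 = 0  [x>a] = 0 kN·m
Load 3 — point force P=18 kN at a=16/3 m (b=L-a=8/3):
  M_3 = -P(a-x)  [x≤a] = -18·((16/3)-(8/3)) = -48 kN·m
Load 4 — applied couple M₀=-16 kN·m at a=16/5 m (b=L-a=24/5):
  M_4 = M₀  [x≤a] = (-16) = -16 kN·m
Superposition: M = Σ M_i = -64/3 kN·m ≈ -21.333333 kN·m

M(8/3) = -64/3 kN·m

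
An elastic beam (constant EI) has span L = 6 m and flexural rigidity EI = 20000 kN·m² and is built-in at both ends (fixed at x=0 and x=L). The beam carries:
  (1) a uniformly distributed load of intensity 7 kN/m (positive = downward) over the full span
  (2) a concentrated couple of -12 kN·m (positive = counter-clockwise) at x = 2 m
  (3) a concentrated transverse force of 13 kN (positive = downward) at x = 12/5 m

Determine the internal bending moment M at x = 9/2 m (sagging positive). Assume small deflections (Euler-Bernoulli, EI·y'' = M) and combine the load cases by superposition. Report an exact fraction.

M(9/2) = 2001/1000 kN·m

Load 1 — uniform load w=7 kN/m over full span:
  M_1 = wLx/2 - wL²/12 - wx²/2 = 7·6·(9/2)/2 - 7·6²/12 - 7·(9/2)²/2 = 21/8 kN·m
Load 2 — applied couple M₀=-12 kN·m at a=2 m (b=L-a=4):
  M_2 = R_Ax - M_A - M₀  [x>a] with R_A=-8/3, M_A=0 = (-8/3)·(9/2) - 0 - (-12) = 0 kN·m
Load 3 — point force P=13 kN at a=12/5 m (b=L-a=18/5):
  M_3 = Pa²(a+3b)(L-x)/L³ - Pa²b/L²  [x>a] = 13·(12/5)²·((12/5)+3·(18/5))·(6-(9/2))/6³ - 13·(12/5)²·(18/5)/6² = -78/125 kN·m
Superposition: M = Σ M_i = 2001/1000 kN·m ≈ 2.001000 kN·m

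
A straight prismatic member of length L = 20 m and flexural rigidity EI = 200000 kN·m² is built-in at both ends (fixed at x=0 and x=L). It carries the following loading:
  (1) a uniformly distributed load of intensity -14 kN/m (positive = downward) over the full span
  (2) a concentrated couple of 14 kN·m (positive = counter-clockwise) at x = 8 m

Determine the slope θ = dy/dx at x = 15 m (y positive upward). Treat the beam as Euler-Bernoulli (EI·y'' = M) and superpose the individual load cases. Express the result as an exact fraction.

θ(15) = -553/125000 rad

Load 1 — uniform load w=-14 kN/m over full span:
  θ_1 = -wx(L-x)(L-2x)/(12EI) = -(-14)·15·(20-15)·(20-2·15)/(12·200000) = -7/1600 rad
Load 2 — applied couple M₀=14 kN·m at a=8 m (b=L-a=12):
  θ_2 = (R_Ax²/2 - M_Ax - M₀(x-a))/EI  [x>a] with R_A=126/125, M_A=42/25 = ((126/125)·15²/2 - (42/25)·15 - 14·(15-8))/200000 = -49/1000000 rad
Superposition: θ = Σ θ_i = -553/125000 rad ≈ -0.004424 rad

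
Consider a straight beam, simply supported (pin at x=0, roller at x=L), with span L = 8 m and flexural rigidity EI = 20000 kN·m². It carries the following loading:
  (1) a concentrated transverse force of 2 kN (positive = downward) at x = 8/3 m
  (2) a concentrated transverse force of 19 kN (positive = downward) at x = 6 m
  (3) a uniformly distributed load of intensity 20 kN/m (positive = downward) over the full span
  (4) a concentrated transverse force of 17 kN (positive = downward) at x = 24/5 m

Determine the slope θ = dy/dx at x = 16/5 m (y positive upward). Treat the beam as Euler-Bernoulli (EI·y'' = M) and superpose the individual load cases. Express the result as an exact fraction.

Load 1 — point force P=2 kN at a=8/3 m (b=L-a=16/3):
  θ_1 = -Pa(2L²-6Lx+3x²+a²)/(6LEI)  [x>a] = -2·(8/3)·(2·8²-6·8·(16/5)+3·(16/5)²+(8/3)²)/(6·8·20000) = -86/1265625 rad
Load 2 — point force P=19 kN at a=6 m (b=L-a=2):
  θ_2 = -Pb(L²-b²-3x²)/(6LEI)  [x≤a] = -19·2·(8²-2²-3·(16/5)²)/(6·8·20000) = -1159/1000000 rad
Load 3 — uniform load w=20 kN/m over full span:
  θ_3 = -w(L³-6Lx²+4x³)/(24EI) = -20·(8³-6·8·(16/5)²+4·(16/5)³)/(24·20000) = -296/46875 rad
Load 4 — point force P=17 kN at a=24/5 m (b=L-a=16/5):
  θ_4 = -Pb(L²-b²-3x²)/(6LEI)  [x≤a] = -17·(16/5)·(8²-(16/5)²-3·(16/5)²)/(6·8·20000) = -102/78125 rad
Superposition: θ = Σ θ_i = -3583123/405000000 rad ≈ -0.008847 rad

θ(16/5) = -3583123/405000000 rad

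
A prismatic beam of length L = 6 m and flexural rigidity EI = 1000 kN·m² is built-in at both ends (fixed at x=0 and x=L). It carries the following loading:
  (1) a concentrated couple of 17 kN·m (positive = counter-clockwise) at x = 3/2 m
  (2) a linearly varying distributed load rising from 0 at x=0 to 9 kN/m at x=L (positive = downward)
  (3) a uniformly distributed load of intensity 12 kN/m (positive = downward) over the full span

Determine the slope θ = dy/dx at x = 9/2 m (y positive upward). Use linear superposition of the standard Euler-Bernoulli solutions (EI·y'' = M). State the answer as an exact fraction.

θ(9/2) = 30273/1280000 rad

Load 1 — applied couple M₀=17 kN·m at a=3/2 m (b=L-a=9/2):
  θ_1 = (R_Ax²/2 - M_Ax - M₀(x-a))/EI  [x>a] with R_A=51/16, M_A=-51/16 = ((51/16)·(9/2)²/2 - (-51/16)·(9/2) - 17·((9/2)-(3/2)))/1000 = -561/128000 rad
Load 2 — triangular load w₀=9 kN/m (0→w₀ over full span):
  θ_2 = -w₀(2x(L-x)(L-2x)(x+2L)+x²(L-x)²)/(120LEI) = -9·(2·(9/2)·(6-(9/2))·(6-2·(9/2))·((9/2)+2·6)+(9/2)²·(6-(9/2))²)/(120·6·1000) = 9963/1280000 rad
Load 3 — uniform load w=12 kN/m over full span:
  θ_3 = -wx(L-x)(L-2x)/(12EI) = -12·(9/2)·(6-(9/2))·(6-2·(9/2))/(12·1000) = 81/4000 rad
Superposition: θ = Σ θ_i = 30273/1280000 rad ≈ 0.023651 rad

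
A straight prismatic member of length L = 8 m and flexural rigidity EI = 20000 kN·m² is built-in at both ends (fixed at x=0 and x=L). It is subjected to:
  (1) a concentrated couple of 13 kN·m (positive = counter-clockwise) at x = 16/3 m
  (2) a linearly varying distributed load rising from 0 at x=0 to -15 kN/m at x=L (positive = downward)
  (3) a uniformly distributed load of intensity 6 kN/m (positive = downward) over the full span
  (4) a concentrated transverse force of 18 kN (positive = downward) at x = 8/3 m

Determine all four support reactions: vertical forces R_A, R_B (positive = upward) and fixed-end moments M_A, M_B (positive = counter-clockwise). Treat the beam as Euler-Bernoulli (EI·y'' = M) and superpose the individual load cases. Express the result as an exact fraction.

R_A = 43/2 kN, M_A = 77/3 kN·m, R_B = -31/2 kN, M_B = 16/3 kN·m

Load 1 — applied couple M₀=13 kN·m at a=16/3 m (b=L-a=8/3):
  R_A = 6M₀ab/L³ = 6·13·(16/3)·(8/3)/8³ = 13/6 kN
  M_A = M₀b(2a-b)/L² = 13·(8/3)·(2·(16/3)-(8/3))/8² = 13/3 kN·m
  R_B = -6M₀ab/L³ = -6·13·(16/3)·(8/3)/8³ = -13/6 kN
  M_B = M₀a(2b-a)/L² = 13·(16/3)·(2·(8/3)-(16/3))/8² = 0 kN·m
Load 2 — triangular load w₀=-15 kN/m (0→w₀ over full span):
  R_A = 3w₀L/20 = 3·(-15)·8/20 = -18 kN
  M_A = w₀L²/30 = (-15)·8²/30 = -32 kN·m
  R_B = 7w₀L/20 = 7·(-15)·8/20 = -42 kN
  M_B = -w₀L²/20 = -(-15)·8²/20 = 48 kN·m
Load 3 — uniform load w=6 kN/m over full span:
  R_A = wL/2 = 6·8/2 = 24 kN
  M_A = wL²/12 = 6·8²/12 = 32 kN·m
  R_B = wL/2 = 6·8/2 = 24 kN
  M_B = -wL²/12 = -6·8²/12 = -32 kN·m
Load 4 — point force P=18 kN at a=8/3 m (b=L-a=16/3):
  R_A = Pb²(3a+b)/L³ = 18·(16/3)²·(3·(8/3)+(16/3))/8³ = 40/3 kN
  M_A = Pab²/L² = 18·(8/3)·(16/3)²/8² = 64/3 kN·m
  R_B = Pa²(a+3b)/L³ = 18·(8/3)²·((8/3)+3·(16/3))/8³ = 14/3 kN
  M_B = -Pa²b/L² = -18·(8/3)²·(16/3)/8² = -32/3 kN·m
Superposition: R_A = 43/2 kN, M_A = 77/3 kN·m, R_B = -31/2 kN, M_B = 16/3 kN·m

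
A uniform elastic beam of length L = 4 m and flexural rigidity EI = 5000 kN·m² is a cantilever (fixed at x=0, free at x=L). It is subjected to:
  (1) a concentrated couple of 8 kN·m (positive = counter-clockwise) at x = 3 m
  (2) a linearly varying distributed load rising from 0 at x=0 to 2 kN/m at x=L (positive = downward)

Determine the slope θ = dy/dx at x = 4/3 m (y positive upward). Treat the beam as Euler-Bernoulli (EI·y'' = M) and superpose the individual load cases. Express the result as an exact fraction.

θ(4/3) = -2/151875 rad

Load 1 — applied couple M₀=8 kN·m at a=3 m (b=L-a=1):
  θ_1 = M₀x/EI  [x≤a] = 8·(4/3)/5000 = 4/1875 rad
Load 2 — triangular load w₀=2 kN/m (0→w₀ over full span):
  θ_2 = (w₀Lx²/4-w₀L²x/3-w₀x⁴/(24L))/EI = (2·4·(4/3)²/4-2·4²·(4/3)/3-2·(4/3)⁴/(24·4))/5000 = -326/151875 rad
Superposition: θ = Σ θ_i = -2/151875 rad ≈ -0.000013 rad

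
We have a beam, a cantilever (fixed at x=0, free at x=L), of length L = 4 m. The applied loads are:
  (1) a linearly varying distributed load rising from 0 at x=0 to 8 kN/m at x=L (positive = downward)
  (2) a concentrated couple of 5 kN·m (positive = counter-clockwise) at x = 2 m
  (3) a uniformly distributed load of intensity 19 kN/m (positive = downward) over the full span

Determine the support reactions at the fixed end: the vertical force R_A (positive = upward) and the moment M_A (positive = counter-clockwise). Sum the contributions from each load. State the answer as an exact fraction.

R_A = 92 kN, M_A = 569/3 kN·m

Load 1 — triangular load w₀=8 kN/m (0→w₀ over full span):
  R_A = w₀L/2 = 8·4/2 = 16 kN
  M_A = w₀L²/3 = 8·4²/3 = 128/3 kN·m
Load 2 — applied couple M₀=5 kN·m at a=2 m (b=L-a=2):
  R_A = 0 kN
  M_A = -M₀ = -5 kN·m
Load 3 — uniform load w=19 kN/m over full span:
  R_A = wL = 19·4 = 76 kN
  M_A = wL²/2 = 19·4²/2 = 152 kN·m
Superposition: R_A = 92 kN, M_A = 569/3 kN·m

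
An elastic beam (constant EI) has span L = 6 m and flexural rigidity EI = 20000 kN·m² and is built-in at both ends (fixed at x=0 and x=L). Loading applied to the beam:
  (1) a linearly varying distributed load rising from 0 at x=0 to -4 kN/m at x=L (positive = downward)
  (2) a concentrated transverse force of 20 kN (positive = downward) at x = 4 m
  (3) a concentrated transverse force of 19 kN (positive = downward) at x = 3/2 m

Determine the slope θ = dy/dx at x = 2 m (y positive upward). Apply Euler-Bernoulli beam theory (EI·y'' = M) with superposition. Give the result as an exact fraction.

Load 1 — triangular load w₀=-4 kN/m (0→w₀ over full span):
  θ_1 = -w₀(2x(L-x)(L-2x)(x+2L)+x²(L-x)²)/(120LEI) = -(-4)·(2·2·(6-2)·(6-2·2)·(2+2·6)+2²·(6-2)²)/(120·6·20000) = 4/28125 rad
Load 2 — point force P=20 kN at a=4 m (b=L-a=2):
  θ_2 = -Pb²x(2aL-(3a+b)x)/(2L³EI)  [x≤a] = -20·2²·2·(2·4·6-(3·4+2)·2)/(2·6³·20000) = -1/2700 rad
Load 3 — point force P=19 kN at a=3/2 m (b=L-a=9/2):
  θ_3 = Pa²(L-x)(2bL-(3b+a)(L-x))/(2L³EI)  [x>a] = 19·(3/2)²·(6-2)·(2·(9/2)·6-(3·(9/2)+(3/2))·(6-2))/(2·6³·20000) = -19/160000 rad
Superposition: θ = Σ θ_i = -7493/21600000 rad ≈ -0.000347 rad

θ(2) = -7493/21600000 rad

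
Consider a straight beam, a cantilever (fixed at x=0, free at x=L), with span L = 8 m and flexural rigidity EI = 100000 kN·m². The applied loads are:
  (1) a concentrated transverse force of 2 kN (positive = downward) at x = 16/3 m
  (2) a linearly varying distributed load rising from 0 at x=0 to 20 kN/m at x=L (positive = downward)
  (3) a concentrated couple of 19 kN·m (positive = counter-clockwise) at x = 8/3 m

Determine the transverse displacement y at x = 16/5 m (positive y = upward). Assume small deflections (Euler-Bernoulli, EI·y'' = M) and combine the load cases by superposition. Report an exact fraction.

y(16/5) = -1497419/87890625 m

Load 1 — point force P=2 kN at a=16/3 m (b=L-a=8/3):
  y_1 = -Px²(3a-x)/(6EI)  [x≤a] = -2·(16/5)²·(3·(16/3)-(16/5))/(6·100000) = -512/1171875 m
Load 2 — triangular load w₀=20 kN/m (0→w₀ over full span):
  y_2 = (w₀Lx³/12-w₀L²x²/6-w₀x⁵/(120L))/EI = (20·8·(16/5)³/12-20·8²·(16/5)²/6-20·(16/5)⁵/(120·8))/100000 = -514048/29296875 m
Load 3 — applied couple M₀=19 kN·m at a=8/3 m (b=L-a=16/3):
  y_3 = M₀a(2x-a)/(2EI)  [x>a] = 19·(8/3)·(2·(16/5)-(8/3))/(2·100000) = 133/140625 m
Superposition: y = Σ y_i = -1497419/87890625 m ≈ -0.017037 m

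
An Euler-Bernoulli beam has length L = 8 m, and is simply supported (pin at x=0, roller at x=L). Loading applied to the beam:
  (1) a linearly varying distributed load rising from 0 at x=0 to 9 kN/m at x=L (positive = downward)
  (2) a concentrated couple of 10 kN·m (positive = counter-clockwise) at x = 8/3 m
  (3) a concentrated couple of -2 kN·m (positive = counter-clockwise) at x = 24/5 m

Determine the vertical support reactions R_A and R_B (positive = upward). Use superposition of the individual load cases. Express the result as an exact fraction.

R_A = 13 kN, R_B = 23 kN

Load 1 — triangular load w₀=9 kN/m (0→w₀ over full span):
  R_A = w₀L/6 = 9·8/6 = 12 kN
  R_B = w₀L/3 = 9·8/3 = 24 kN
Load 2 — applied couple M₀=10 kN·m at a=8/3 m (b=L-a=16/3):
  R_A = M₀/L = 10/8 = 5/4 kN
  R_B = -M₀/L = -10/8 = -5/4 kN
Load 3 — applied couple M₀=-2 kN·m at a=24/5 m (b=L-a=16/5):
  R_A = M₀/L = (-2)/8 = -1/4 kN
  R_B = -M₀/L = -(-2)/8 = 1/4 kN
Superposition: R_A = 13 kN, R_B = 23 kN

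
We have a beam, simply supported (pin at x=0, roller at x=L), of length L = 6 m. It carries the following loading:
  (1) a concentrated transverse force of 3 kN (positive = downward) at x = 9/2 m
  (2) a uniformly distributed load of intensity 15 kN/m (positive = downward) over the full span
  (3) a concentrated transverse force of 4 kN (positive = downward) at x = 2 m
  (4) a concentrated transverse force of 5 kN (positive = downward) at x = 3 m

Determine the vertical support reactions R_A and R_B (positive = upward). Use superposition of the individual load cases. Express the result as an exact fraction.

R_A = 611/12 kN, R_B = 613/12 kN

Load 1 — point force P=3 kN at a=9/2 m (b=L-a=3/2):
  R_A = Pb/L = 3·(3/2)/6 = 3/4 kN
  R_B = Pa/L = 3·(9/2)/6 = 9/4 kN
Load 2 — uniform load w=15 kN/m over full span:
  R_A = wL/2 = 15·6/2 = 45 kN
  R_B = wL/2 = 15·6/2 = 45 kN
Load 3 — point force P=4 kN at a=2 m (b=L-a=4):
  R_A = Pb/L = 4·4/6 = 8/3 kN
  R_B = Pa/L = 4·2/6 = 4/3 kN
Load 4 — point force P=5 kN at a=3 m (b=L-a=3):
  R_A = Pb/L = 5·3/6 = 5/2 kN
  R_B = Pa/L = 5·3/6 = 5/2 kN
Superposition: R_A = 611/12 kN, R_B = 613/12 kN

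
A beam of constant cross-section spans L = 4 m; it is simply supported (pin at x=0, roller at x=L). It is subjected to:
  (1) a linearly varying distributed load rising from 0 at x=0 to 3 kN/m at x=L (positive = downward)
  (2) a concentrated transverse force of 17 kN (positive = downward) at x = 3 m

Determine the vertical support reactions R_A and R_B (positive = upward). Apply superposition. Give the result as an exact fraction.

Load 1 — triangular load w₀=3 kN/m (0→w₀ over full span):
  R_A = w₀L/6 = 3·4/6 = 2 kN
  R_B = w₀L/3 = 3·4/3 = 4 kN
Load 2 — point force P=17 kN at a=3 m (b=L-a=1):
  R_A = Pb/L = 17·1/4 = 17/4 kN
  R_B = Pa/L = 17·3/4 = 51/4 kN
Superposition: R_A = 25/4 kN, R_B = 67/4 kN

R_A = 25/4 kN, R_B = 67/4 kN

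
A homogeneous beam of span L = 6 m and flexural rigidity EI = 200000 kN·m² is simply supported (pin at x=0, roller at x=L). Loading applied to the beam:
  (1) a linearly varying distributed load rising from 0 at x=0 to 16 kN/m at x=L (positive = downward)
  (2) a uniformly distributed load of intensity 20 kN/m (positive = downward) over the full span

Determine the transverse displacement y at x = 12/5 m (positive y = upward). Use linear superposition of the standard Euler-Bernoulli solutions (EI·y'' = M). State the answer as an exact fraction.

y(12/5) = -437103/195312500 m

Load 1 — triangular load w₀=16 kN/m (0→w₀ over full span):
  y_1 = -w₀x(7L⁴-10L²x²+3x⁴)/(360LEI) = -16·(12/5)·(7·6⁴-10·6²·(12/5)²+3·(12/5)⁴)/(360·6·200000) = -30807/48828125 m
Load 2 — uniform load w=20 kN/m over full span:
  y_2 = -wx(L³-2Lx²+x³)/(24EI) = -20·(12/5)·(6³-2·6·(12/5)²+(12/5)³)/(24·200000) = -2511/1562500 m
Superposition: y = Σ y_i = -437103/195312500 m ≈ -0.002238 m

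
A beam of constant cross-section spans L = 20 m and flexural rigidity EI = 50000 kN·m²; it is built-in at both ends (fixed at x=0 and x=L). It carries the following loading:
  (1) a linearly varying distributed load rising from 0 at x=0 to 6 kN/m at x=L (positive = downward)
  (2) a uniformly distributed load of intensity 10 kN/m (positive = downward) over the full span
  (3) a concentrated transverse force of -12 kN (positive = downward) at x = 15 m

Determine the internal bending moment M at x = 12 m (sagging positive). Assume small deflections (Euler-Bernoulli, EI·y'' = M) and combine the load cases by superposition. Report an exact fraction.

M(12) = 11101/60 kN·m

Load 1 — triangular load w₀=6 kN/m (0→w₀ over full span):
  M_1 = 3w₀Lx/20 - w₀L²/30 - w₀x³/(6L) = 3·6·20·12/20 - 6·20²/30 - 6·12³/(6·20) = 248/5 kN·m
Load 2 — uniform load w=10 kN/m over full span:
  M_2 = wLx/2 - wL²/12 - wx²/2 = 10·20·12/2 - 10·20²/12 - 10·12²/2 = 440/3 kN·m
Load 3 — point force P=-12 kN at a=15 m (b=L-a=5):
  M_3 = Pb²(3a+b)x/L³ - Pab²/L²  [x≤a] = (-12)·5²·(3·15+5)·12/20³ - (-12)·15·5²/20² = -45/4 kN·m
Superposition: M = Σ M_i = 11101/60 kN·m ≈ 185.016667 kN·m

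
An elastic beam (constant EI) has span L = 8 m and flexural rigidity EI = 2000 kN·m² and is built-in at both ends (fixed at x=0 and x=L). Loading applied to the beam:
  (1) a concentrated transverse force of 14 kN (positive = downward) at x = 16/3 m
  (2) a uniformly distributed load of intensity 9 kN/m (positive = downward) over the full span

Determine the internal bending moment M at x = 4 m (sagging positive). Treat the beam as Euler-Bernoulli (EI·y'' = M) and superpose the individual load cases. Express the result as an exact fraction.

Load 1 — point force P=14 kN at a=16/3 m (b=L-a=8/3):
  M_1 = Pb²(3a+b)x/L³ - Pab²/L²  [x≤a] = 14·(8/3)²·(3·(16/3)+(8/3))·4/8³ - 14·(16/3)·(8/3)²/8² = 56/9 kN·m
Load 2 — uniform load w=9 kN/m over full span:
  M_2 = wLx/2 - wL²/12 - wx²/2 = 9·8·4/2 - 9·8²/12 - 9·4²/2 = 24 kN·m
Superposition: M = Σ M_i = 272/9 kN·m ≈ 30.222222 kN·m

M(4) = 272/9 kN·m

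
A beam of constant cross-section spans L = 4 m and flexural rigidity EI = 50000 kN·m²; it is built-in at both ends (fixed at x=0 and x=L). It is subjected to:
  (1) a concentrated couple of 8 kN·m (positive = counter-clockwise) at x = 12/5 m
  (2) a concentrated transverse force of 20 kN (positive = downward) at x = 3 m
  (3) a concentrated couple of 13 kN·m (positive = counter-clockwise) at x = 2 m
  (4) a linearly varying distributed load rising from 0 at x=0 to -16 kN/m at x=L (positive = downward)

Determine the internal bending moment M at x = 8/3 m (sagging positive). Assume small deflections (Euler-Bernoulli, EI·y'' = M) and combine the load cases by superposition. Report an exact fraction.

M(8/3) = -12092/2025 kN·m

Load 1 — applied couple M₀=8 kN·m at a=12/5 m (b=L-a=8/5):
  M_1 = R_Ax - M_A - M₀  [x>a] with R_A=72/25, M_A=64/25 = (72/25)·(8/3) - (64/25) - 8 = -72/25 kN·m
Load 2 — point force P=20 kN at a=3 m (b=L-a=1):
  M_2 = Pb²(3a+b)x/L³ - Pab²/L²  [x≤a] = 20·1²·(3·3+1)·(8/3)/4³ - 20·3·1²/4² = 55/12 kN·m
Load 3 — applied couple M₀=13 kN·m at a=2 m (b=L-a=2):
  M_3 = R_Ax - M_A - M₀  [x>a] with R_A=39/8, M_A=13/4 = (39/8)·(8/3) - (13/4) - 13 = -13/4 kN·m
Load 4 — triangular load w₀=-16 kN/m (0→w₀ over full span):
  M_4 = 3w₀Lx/20 - w₀L²/30 - w₀x³/(6L) = 3·(-16)·4·(8/3)/20 - (-16)·4²/30 - (-16)·(8/3)³/(6·4) = -1792/405 kN·m
Superposition: M = Σ M_i = -12092/2025 kN·m ≈ -5.971358 kN·m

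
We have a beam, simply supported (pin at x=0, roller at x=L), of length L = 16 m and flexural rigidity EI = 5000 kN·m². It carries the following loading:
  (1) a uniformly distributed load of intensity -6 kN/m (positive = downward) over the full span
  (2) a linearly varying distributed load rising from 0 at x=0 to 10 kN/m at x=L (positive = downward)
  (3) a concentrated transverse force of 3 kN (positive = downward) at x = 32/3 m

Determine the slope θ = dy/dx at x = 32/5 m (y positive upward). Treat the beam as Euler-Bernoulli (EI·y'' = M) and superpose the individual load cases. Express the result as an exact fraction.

θ(32/5) = -704/421875 rad

Load 1 — uniform load w=-6 kN/m over full span:
  θ_1 = -w(L³-6Lx²+4x³)/(24EI) = -(-6)·(16³-6·16·(32/5)²+4·(32/5)³)/(24·5000) = 4736/78125 rad
Load 2 — triangular load w₀=10 kN/m (0→w₀ over full span):
  θ_2 = -w₀(7L⁴-30L²x²+15x⁴)/(360LEI) = -10·(7·16⁴-30·16²·(32/5)²+15·(32/5)⁴)/(360·16·5000) = -41344/703125 rad
Load 3 — point force P=3 kN at a=32/3 m (b=L-a=16/3):
  θ_3 = -Pb(L²-b²-3x²)/(6LEI)  [x≤a] = -3·(16/3)·(16²-(16/3)²-3·(32/5)²)/(6·16·5000) = -1472/421875 rad
Superposition: θ = Σ θ_i = -704/421875 rad ≈ -0.001669 rad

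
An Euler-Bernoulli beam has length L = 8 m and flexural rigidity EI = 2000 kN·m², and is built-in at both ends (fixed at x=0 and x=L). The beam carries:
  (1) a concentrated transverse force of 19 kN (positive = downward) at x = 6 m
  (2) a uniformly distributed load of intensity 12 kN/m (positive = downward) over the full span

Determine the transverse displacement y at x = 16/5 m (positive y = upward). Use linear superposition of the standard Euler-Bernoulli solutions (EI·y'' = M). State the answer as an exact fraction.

Load 1 — point force P=19 kN at a=6 m (b=L-a=2):
  y_1 = -Pb²x²(3aL-(3a+b)x)/(6L³EI)  [x≤a] = -19·2²·(16/5)²·(3·6·8-(3·6+2)·(16/5))/(6·8³·2000) = -19/1875 m
Load 2 — uniform load w=12 kN/m over full span:
  y_2 = -wx²(L-x)²/(24EI) = -12·(16/5)²·(8-(16/5))²/(24·2000) = -4608/78125 m
Superposition: y = Σ y_i = -16199/234375 m ≈ -0.069116 m

y(16/5) = -16199/234375 m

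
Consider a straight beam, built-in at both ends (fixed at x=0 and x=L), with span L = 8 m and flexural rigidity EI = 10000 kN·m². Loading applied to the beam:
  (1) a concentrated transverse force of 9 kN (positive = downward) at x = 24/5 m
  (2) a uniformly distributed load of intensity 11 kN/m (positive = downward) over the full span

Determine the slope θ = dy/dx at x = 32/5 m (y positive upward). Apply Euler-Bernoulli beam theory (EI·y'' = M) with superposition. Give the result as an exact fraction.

Load 1 — point force P=9 kN at a=24/5 m (b=L-a=16/5):
  θ_1 = Pa²(L-x)(2bL-(3b+a)(L-x))/(2L³EI)  [x>a] = 9·(24/5)²·(8-(32/5))·(2·(16/5)·8-(3·(16/5)+(24/5))·(8-(32/5)))/(2·8³·10000) = 1782/1953125 rad
Load 2 — uniform load w=11 kN/m over full span:
  θ_2 = -wx(L-x)(L-2x)/(12EI) = -11·(32/5)·(8-(32/5))·(8-2·(32/5))/(12·10000) = 352/78125 rad
Superposition: θ = Σ θ_i = 10582/1953125 rad ≈ 0.005418 rad

θ(32/5) = 10582/1953125 rad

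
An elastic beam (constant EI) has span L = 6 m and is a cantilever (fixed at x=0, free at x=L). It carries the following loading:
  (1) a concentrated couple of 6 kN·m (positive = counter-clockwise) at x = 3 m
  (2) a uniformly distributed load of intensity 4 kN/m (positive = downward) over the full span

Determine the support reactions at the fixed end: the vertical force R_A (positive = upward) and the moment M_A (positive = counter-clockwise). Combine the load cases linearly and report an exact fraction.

Load 1 — applied couple M₀=6 kN·m at a=3 m (b=L-a=3):
  R_A = 0 kN
  M_A = -M₀ = -6 kN·m
Load 2 — uniform load w=4 kN/m over full span:
  R_A = wL = 4·6 = 24 kN
  M_A = wL²/2 = 4·6²/2 = 72 kN·m
Superposition: R_A = 24 kN, M_A = 66 kN·m

R_A = 24 kN, M_A = 66 kN·m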